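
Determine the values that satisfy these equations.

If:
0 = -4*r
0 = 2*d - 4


Then:
d = 2
r = 0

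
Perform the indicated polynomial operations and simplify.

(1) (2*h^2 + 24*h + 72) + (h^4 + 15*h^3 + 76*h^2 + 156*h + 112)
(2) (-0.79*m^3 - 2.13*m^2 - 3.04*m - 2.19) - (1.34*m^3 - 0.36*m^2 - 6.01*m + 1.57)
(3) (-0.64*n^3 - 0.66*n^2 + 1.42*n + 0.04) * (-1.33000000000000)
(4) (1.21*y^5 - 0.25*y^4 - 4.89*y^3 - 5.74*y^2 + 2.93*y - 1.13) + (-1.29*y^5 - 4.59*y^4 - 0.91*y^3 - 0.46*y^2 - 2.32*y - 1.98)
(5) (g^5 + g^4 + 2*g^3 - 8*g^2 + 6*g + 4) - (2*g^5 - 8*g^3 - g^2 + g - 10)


(1) = h^4 + 15*h^3 + 78*h^2 + 180*h + 184
(2) = -2.13*m^3 - 1.77*m^2 + 2.97*m - 3.76
(3) = 0.8512*n^3 + 0.8778*n^2 - 1.8886*n - 0.0532
(4) = -0.08*y^5 - 4.84*y^4 - 5.8*y^3 - 6.2*y^2 + 0.61*y - 3.11
(5) = -g^5 + g^4 + 10*g^3 - 7*g^2 + 5*g + 14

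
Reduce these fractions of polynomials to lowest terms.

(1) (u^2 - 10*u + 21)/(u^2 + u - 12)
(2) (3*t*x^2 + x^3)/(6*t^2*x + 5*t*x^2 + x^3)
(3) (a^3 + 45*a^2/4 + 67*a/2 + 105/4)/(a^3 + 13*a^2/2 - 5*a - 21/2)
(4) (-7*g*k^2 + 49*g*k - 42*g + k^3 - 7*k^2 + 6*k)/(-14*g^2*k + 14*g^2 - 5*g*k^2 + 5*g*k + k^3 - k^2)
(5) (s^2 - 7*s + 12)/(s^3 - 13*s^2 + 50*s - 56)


(1) = (u - 7)/(u + 4)
(2) = x/(2*t + x)
(3) = (4*a^2 + 17*a + 15)/(4*a^2 - 2*a - 6)
(4) = (k - 6)/(2*g + k)
(5) = (s - 3)/(s^2 - 9*s + 14)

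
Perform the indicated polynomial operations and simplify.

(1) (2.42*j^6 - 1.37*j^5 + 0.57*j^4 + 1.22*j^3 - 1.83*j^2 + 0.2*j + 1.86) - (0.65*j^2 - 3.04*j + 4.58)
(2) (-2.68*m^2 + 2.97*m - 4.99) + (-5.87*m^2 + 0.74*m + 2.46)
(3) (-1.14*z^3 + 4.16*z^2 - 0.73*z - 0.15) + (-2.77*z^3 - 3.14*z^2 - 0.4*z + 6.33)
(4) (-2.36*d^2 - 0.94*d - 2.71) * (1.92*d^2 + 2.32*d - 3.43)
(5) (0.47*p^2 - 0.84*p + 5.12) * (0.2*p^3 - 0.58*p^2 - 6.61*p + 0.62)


(1) = 2.42*j^6 - 1.37*j^5 + 0.57*j^4 + 1.22*j^3 - 2.48*j^2 + 3.24*j - 2.72
(2) = -8.55*m^2 + 3.71*m - 2.53
(3) = -3.91*z^3 + 1.02*z^2 - 1.13*z + 6.18
(4) = -4.5312*d^4 - 7.28*d^3 + 0.7108*d^2 - 3.063*d + 9.2953
(5) = 0.094*p^5 - 0.4406*p^4 - 1.5955*p^3 + 2.8742*p^2 - 34.364*p + 3.1744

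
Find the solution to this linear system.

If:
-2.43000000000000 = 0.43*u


Then:
u = -5.65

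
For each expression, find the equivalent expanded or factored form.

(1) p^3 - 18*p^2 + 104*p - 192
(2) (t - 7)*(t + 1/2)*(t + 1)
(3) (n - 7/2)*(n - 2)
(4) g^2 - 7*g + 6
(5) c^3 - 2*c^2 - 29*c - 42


(1) = (p - 8)*(p - 6)*(p - 4)
(2) = t^3 - 11*t^2/2 - 10*t - 7/2
(3) = n^2 - 11*n/2 + 7
(4) = (g - 6)*(g - 1)
(5) = (c - 7)*(c + 2)*(c + 3)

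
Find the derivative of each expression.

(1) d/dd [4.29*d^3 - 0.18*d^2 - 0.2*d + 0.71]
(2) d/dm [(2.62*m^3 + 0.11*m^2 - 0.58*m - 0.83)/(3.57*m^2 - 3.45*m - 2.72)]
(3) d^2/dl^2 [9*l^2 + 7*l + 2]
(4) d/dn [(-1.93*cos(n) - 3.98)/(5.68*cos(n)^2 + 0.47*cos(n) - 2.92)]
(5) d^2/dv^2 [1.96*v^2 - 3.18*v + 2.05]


(1) = 12.87*d^2 - 0.36*d - 0.2
(2) = (9.3534*m^4 - 18.078*m^3 - 19.6881*m^2 + 5.3278*m - 1.2859)/(12.7449*m^4 - 24.633*m^3 - 7.5183*m^2 + 18.768*m + 7.3984)
(3) = 18
(4) = (10.9624*sin(n)^2 - 45.2128*cos(n) - 18.4686)*sin(n)/(5.68*cos(n)^2 + 0.47*cos(n) - 2.92)^2
(5) = 3.92000000000000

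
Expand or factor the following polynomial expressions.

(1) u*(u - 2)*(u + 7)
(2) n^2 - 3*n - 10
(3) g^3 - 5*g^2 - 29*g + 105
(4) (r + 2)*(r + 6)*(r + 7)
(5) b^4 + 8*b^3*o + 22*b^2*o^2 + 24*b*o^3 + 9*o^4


(1) = u^3 + 5*u^2 - 14*u
(2) = (n - 5)*(n + 2)
(3) = (g - 7)*(g - 3)*(g + 5)
(4) = r^3 + 15*r^2 + 68*r + 84
(5) = (b + o)^2*(b + 3*o)^2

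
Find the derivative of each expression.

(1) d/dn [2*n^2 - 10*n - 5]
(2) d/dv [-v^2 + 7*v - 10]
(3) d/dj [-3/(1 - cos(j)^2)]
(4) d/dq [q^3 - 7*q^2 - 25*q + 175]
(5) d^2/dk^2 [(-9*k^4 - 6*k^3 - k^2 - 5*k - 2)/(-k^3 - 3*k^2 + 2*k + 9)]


(1) = 4*n - 10
(2) = 7 - 2*v
(3) = 6*cos(j)/sin(j)^3
(4) = 3*q^2 - 14*q - 25
(5) = 2*(82*k^6 + 132*k^5 - 234*k^4 + 1654*k^3 + 5091*k^2 + 1881*k + 53)/(k^9 + 9*k^8 + 21*k^7 - 36*k^6 - 204*k^5 - 99*k^4 + 559*k^3 + 621*k^2 - 486*k - 729)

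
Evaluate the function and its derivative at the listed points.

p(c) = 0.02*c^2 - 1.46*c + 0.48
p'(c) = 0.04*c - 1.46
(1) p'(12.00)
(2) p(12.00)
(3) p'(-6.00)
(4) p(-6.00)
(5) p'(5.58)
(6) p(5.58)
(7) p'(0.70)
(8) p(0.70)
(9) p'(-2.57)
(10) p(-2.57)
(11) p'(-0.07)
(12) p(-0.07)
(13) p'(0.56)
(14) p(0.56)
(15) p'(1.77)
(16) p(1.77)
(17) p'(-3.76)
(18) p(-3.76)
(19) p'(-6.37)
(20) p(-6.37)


(1) = -0.98
(2) = -14.16
(3) = -1.70
(4) = 9.96
(5) = -1.24
(6) = -7.04
(7) = -1.43
(8) = -0.53
(9) = -1.56
(10) = 4.36
(11) = -1.46
(12) = 0.58
(13) = -1.44
(14) = -0.33
(15) = -1.39
(16) = -2.04
(17) = -1.61
(18) = 6.25
(19) = -1.71
(20) = 10.59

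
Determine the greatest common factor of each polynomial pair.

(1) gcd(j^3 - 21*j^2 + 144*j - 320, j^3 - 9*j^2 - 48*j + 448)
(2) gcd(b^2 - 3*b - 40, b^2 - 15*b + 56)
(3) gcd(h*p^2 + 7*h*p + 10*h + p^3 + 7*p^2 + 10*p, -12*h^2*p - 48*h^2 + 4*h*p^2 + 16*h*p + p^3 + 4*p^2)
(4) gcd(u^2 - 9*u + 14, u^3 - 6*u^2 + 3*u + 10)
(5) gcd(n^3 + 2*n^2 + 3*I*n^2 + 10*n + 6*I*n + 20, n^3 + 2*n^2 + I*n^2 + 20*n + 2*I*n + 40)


(1) = j^2 - 16*j + 64
(2) = b - 8
(3) = gcd((h + p)*(p + 2)*(p + 5), (-2*h + p)*(6*h + p)*(p + 4)) = 1
(4) = u - 2
(5) = gcd((n + 2)*(n - 2*I)*(n + 5*I), (n + 2)*(n - 4*I)*(n + 5*I)) = n^2 + n*(2 + 5*I) + 10*I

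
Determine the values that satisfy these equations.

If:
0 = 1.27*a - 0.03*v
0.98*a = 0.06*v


Then:
a = 0.00
v = 0.00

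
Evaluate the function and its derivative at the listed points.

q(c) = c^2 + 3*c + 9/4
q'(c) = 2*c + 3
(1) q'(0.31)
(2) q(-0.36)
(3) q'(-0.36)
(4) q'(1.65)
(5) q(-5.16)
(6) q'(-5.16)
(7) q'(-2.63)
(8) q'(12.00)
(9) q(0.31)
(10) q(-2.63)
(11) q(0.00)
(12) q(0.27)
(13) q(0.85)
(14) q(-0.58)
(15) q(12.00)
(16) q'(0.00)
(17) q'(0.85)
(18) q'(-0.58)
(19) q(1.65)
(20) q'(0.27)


(1) = 3.62
(2) = 1.30
(3) = 2.28
(4) = 6.30
(5) = 13.40
(6) = -7.32
(7) = -2.26
(8) = 27.00
(9) = 3.28
(10) = 1.28
(11) = 2.25
(12) = 3.13
(13) = 5.52
(14) = 0.85
(15) = 182.25
(16) = 3.00
(17) = 4.70
(18) = 1.84
(19) = 9.92
(20) = 3.54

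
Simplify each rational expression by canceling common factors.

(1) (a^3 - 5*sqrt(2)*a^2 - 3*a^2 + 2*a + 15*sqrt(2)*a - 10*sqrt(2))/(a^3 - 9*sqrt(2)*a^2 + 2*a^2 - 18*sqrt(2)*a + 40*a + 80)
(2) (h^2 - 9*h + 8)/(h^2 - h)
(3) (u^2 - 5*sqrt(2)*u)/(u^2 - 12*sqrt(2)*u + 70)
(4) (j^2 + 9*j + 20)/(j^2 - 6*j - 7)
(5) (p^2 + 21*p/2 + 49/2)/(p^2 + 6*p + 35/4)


(1) = (a^2 - 3*a + 2)/(a^2 + a*(2 - 4*sqrt(2)) - 8*sqrt(2))
(2) = (h - 8)/h
(3) = u/(u - 7*sqrt(2))
(4) = (j^2 + 9*j + 20)/(j^2 - 6*j - 7)
(5) = (2*p + 14)/(2*p + 5)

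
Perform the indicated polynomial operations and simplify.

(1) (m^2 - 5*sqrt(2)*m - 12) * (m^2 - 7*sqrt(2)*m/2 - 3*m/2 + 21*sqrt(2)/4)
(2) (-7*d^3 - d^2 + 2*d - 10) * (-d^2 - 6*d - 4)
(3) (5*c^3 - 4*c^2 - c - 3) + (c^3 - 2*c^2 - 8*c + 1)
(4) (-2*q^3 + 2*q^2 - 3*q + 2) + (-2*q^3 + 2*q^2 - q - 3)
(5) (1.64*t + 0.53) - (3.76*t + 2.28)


(1) = m^4 - 17*sqrt(2)*m^3/2 - 3*m^3/2 + 51*sqrt(2)*m^2/4 + 23*m^2 - 69*m/2 + 42*sqrt(2)*m - 63*sqrt(2)
(2) = 7*d^5 + 43*d^4 + 32*d^3 + 2*d^2 + 52*d + 40
(3) = 6*c^3 - 6*c^2 - 9*c - 2
(4) = -4*q^3 + 4*q^2 - 4*q - 1
(5) = -2.12*t - 1.75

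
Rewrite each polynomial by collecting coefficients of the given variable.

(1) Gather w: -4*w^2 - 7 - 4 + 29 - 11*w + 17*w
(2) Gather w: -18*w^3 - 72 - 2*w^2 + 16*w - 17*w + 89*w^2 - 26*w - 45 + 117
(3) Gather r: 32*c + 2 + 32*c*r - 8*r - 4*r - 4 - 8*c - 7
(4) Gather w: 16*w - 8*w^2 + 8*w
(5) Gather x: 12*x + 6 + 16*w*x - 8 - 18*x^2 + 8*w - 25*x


(1) = -4*w^2 + 6*w + 18
(2) = -18*w^3 + 87*w^2 - 27*w
(3) = 24*c + r*(32*c - 12) - 9
(4) = -8*w^2 + 24*w
(5) = 8*w - 18*x^2 + x*(16*w - 13) - 2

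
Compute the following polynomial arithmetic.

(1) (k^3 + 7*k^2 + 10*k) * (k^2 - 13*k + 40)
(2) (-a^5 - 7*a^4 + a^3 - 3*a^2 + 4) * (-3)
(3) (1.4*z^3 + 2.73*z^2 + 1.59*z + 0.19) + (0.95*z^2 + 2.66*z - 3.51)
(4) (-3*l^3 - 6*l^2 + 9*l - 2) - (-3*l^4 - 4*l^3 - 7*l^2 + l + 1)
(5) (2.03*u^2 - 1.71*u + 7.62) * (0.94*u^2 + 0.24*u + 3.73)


(1) = k^5 - 6*k^4 - 41*k^3 + 150*k^2 + 400*k
(2) = 3*a^5 + 21*a^4 - 3*a^3 + 9*a^2 - 12
(3) = 1.4*z^3 + 3.68*z^2 + 4.25*z - 3.32
(4) = 3*l^4 + l^3 + l^2 + 8*l - 3
(5) = 1.9082*u^4 - 1.1202*u^3 + 14.3243*u^2 - 4.5495*u + 28.4226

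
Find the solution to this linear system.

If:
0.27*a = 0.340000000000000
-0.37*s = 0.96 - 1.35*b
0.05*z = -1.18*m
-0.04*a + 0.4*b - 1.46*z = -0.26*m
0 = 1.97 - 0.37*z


Then:
a = 1.26
b = 19.71
m = -0.23
s = 69.31
z = 5.32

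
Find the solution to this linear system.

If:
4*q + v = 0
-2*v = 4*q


Then:
q = 0
v = 0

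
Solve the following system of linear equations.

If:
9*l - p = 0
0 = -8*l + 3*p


Then:
l = 0
p = 0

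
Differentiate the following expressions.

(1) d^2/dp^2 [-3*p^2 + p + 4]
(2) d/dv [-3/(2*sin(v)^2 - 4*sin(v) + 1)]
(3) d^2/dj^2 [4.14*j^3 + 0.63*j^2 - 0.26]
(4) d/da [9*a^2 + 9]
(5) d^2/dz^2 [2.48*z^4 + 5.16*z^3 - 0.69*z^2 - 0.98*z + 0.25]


(1) = -6
(2) = 12*(sin(v) - 1)*cos(v)/(-4*sin(v) - cos(2*v) + 2)^2
(3) = 24.84*j + 1.26
(4) = 18*a
(5) = 29.76*z^2 + 30.96*z - 1.38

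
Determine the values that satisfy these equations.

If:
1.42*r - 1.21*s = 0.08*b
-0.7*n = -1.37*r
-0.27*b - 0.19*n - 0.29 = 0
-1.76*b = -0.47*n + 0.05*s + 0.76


Then:
b = -0.60
n = -0.67
r = -0.34
s = -0.36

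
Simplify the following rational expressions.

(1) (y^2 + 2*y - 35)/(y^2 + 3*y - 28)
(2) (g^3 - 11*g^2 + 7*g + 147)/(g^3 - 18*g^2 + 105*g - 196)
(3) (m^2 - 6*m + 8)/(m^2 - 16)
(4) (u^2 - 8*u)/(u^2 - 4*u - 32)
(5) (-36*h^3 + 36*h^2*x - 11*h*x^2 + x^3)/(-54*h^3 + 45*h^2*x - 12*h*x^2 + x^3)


(1) = (y - 5)/(y - 4)
(2) = (g + 3)/(g - 4)
(3) = (m - 2)/(m + 4)
(4) = u/(u + 4)
(5) = (-2*h + x)/(-3*h + x)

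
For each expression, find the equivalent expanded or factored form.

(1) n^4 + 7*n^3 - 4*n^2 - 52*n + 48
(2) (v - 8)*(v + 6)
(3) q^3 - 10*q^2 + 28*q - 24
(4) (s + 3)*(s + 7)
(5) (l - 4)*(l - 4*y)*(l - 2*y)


(1) = (n - 2)*(n - 1)*(n + 4)*(n + 6)
(2) = v^2 - 2*v - 48
(3) = (q - 6)*(q - 2)^2
(4) = s^2 + 10*s + 21
(5) = l^3 - 6*l^2*y - 4*l^2 + 8*l*y^2 + 24*l*y - 32*y^2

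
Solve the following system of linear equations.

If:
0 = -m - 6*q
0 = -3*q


Then:
m = 0
q = 0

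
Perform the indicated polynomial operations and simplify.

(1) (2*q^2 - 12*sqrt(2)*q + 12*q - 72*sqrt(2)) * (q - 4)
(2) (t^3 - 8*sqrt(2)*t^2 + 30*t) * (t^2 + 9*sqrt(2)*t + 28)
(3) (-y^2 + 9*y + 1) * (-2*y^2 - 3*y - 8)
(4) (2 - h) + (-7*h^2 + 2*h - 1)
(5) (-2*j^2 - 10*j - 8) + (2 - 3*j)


(1) = 2*q^3 - 12*sqrt(2)*q^2 + 4*q^2 - 48*q - 24*sqrt(2)*q + 288*sqrt(2)
(2) = t^5 + sqrt(2)*t^4 - 86*t^3 + 46*sqrt(2)*t^2 + 840*t
(3) = 2*y^4 - 15*y^3 - 21*y^2 - 75*y - 8
(4) = -7*h^2 + h + 1
(5) = -2*j^2 - 13*j - 6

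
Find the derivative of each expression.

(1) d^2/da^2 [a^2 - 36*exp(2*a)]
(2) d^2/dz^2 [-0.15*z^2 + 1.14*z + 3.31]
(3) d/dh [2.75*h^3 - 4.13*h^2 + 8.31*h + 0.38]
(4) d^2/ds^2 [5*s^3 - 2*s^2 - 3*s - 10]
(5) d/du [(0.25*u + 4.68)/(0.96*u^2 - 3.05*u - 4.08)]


(1) = 2 - 144*exp(2*a)
(2) = -0.300000000000000
(3) = 8.25*h^2 - 8.26*h + 8.31
(4) = 30*s - 4
(5) = (-0.24*u^2 - 8.9856*u + 13.254)/(0.9216*u^4 - 5.856*u^3 + 1.4689*u^2 + 24.888*u + 16.6464)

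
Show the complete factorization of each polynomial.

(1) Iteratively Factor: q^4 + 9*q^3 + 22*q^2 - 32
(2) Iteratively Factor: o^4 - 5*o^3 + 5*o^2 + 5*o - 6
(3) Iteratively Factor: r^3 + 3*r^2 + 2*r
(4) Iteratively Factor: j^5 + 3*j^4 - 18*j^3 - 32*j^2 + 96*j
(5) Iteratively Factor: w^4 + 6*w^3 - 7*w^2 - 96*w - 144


(1) = (q + 4)*(q^3 + 5*q^2 + 2*q - 8) = (q + 2)*(q + 4)*(q^2 + 3*q - 4) = (q + 2)*(q + 4)^2*(q - 1)
(2) = (o - 1)*(o^3 - 4*o^2 + o + 6) = (o - 3)*(o - 1)*(o^2 - o - 2) = (o - 3)*(o - 1)*(o + 1)*(o - 2)
(3) = (r)*(r^2 + 3*r + 2) = r*(r + 2)*(r + 1)
(4) = (j + 4)*(j^4 - j^3 - 14*j^2 + 24*j) = (j - 3)*(j + 4)*(j^3 + 2*j^2 - 8*j) = j*(j - 3)*(j + 4)*(j^2 + 2*j - 8) = j*(j - 3)*(j + 4)^2*(j - 2)
(5) = (w + 3)*(w^3 + 3*w^2 - 16*w - 48) = (w + 3)^2*(w^2 - 16) = (w - 4)*(w + 3)^2*(w + 4)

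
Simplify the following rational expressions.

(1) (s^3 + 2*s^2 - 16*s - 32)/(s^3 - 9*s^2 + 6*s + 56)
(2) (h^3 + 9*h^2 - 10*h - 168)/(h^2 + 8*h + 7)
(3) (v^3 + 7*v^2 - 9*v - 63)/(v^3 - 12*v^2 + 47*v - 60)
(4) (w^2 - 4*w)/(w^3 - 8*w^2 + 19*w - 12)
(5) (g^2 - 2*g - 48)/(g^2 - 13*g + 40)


(1) = (s + 4)/(s - 7)
(2) = (h^2 + 2*h - 24)/(h + 1)
(3) = (v^2 + 10*v + 21)/(v^2 - 9*v + 20)
(4) = w/(w^2 - 4*w + 3)
(5) = (g + 6)/(g - 5)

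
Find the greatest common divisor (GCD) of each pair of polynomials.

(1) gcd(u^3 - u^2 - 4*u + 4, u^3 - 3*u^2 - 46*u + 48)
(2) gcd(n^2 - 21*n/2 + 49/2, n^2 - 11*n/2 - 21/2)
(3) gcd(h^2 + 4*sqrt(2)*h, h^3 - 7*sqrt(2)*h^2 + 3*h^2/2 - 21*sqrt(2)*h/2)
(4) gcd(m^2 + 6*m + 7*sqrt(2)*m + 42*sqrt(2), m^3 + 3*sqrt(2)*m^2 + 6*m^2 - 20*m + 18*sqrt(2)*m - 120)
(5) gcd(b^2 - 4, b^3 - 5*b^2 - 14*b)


(1) = u - 1
(2) = gcd((n - 7)*(n - 7/2), (n - 7)*(n + 3/2)) = n - 7
(3) = gcd(h*(h + 4*sqrt(2)), h*(h + 3/2)*(h - 7*sqrt(2))) = h
(4) = m + 6
(5) = b + 2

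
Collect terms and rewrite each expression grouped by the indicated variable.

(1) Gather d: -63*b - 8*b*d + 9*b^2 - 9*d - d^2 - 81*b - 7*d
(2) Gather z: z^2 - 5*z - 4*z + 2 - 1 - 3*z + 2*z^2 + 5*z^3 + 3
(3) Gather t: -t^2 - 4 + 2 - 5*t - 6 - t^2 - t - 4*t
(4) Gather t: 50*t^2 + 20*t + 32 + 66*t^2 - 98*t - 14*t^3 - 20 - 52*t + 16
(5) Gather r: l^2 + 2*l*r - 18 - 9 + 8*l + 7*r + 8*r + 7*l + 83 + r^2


(1) = 9*b^2 - 144*b - d^2 + d*(-8*b - 16)
(2) = 5*z^3 + 3*z^2 - 12*z + 4
(3) = -2*t^2 - 10*t - 8
(4) = -14*t^3 + 116*t^2 - 130*t + 28
(5) = l^2 + 15*l + r^2 + r*(2*l + 15) + 56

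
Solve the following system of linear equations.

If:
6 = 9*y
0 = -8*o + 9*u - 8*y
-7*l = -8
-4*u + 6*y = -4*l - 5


Then:
l = 8/7
o = 2117/672
u = 95/28
y = 2/3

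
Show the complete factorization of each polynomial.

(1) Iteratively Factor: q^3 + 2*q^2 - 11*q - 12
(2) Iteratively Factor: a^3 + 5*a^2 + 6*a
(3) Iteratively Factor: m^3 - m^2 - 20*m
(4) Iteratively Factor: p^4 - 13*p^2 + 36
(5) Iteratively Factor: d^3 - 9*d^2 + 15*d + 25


(1) = (q + 4)*(q^2 - 2*q - 3) = (q - 3)*(q + 4)*(q + 1)
(2) = (a + 3)*(a^2 + 2*a) = (a + 2)*(a + 3)*(a)
(3) = (m + 4)*(m^2 - 5*m) = m*(m + 4)*(m - 5)
(4) = (p + 3)*(p^3 - 3*p^2 - 4*p + 12) = (p + 2)*(p + 3)*(p^2 - 5*p + 6) = (p - 2)*(p + 2)*(p + 3)*(p - 3)
(5) = (d - 5)*(d^2 - 4*d - 5) = (d - 5)*(d + 1)*(d - 5)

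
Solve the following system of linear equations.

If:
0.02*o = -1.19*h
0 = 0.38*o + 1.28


Then:
h = 0.06
o = -3.37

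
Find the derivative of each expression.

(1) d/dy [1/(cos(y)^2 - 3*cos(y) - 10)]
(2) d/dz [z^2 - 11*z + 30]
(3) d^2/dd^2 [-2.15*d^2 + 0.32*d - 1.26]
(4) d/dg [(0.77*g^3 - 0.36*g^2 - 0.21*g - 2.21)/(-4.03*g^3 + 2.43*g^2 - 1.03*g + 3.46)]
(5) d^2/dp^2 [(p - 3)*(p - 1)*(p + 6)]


(1) = (2*cos(y) - 3)*sin(y)/(sin(y)^2 + 3*cos(y) + 9)^2
(2) = 2*z - 11
(3) = -4.30000000000000
(4) = (0.4203*g^4 - 3.2788*g^3 - 17.8452*g^2 + 8.2494*g - 3.0029)/(16.2409*g^6 - 19.5858*g^5 + 14.2067*g^4 - 32.8934*g^3 + 17.8765*g^2 - 7.1276*g + 11.9716)
(5) = 6*p + 4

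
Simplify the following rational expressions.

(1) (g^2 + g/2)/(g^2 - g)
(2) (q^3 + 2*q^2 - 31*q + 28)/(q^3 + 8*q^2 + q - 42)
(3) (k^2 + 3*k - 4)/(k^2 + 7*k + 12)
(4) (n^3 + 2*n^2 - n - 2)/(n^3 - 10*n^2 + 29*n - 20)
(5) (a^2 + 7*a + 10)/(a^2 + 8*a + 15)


(1) = (2*g + 1)/(2*g - 2)
(2) = (q^2 - 5*q + 4)/(q^2 + q - 6)
(3) = (k - 1)/(k + 3)
(4) = (n^2 + 3*n + 2)/(n^2 - 9*n + 20)
(5) = (a + 2)/(a + 3)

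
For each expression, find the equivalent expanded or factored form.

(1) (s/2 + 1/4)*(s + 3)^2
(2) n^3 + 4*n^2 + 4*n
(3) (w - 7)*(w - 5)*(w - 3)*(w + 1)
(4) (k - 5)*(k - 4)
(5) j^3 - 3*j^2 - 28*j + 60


(1) = s^3/2 + 13*s^2/4 + 6*s + 9/4
(2) = n*(n + 2)^2
(3) = w^4 - 14*w^3 + 56*w^2 - 34*w - 105
(4) = k^2 - 9*k + 20
(5) = (j - 6)*(j - 2)*(j + 5)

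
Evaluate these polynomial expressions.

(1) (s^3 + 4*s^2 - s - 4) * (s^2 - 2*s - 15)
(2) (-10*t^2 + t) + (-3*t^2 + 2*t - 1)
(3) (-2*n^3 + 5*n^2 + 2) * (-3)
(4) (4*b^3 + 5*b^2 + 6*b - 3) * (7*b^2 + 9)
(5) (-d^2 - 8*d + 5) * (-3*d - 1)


(1) = s^5 + 2*s^4 - 24*s^3 - 62*s^2 + 23*s + 60
(2) = -13*t^2 + 3*t - 1
(3) = 6*n^3 - 15*n^2 - 6
(4) = 28*b^5 + 35*b^4 + 78*b^3 + 24*b^2 + 54*b - 27
(5) = 3*d^3 + 25*d^2 - 7*d - 5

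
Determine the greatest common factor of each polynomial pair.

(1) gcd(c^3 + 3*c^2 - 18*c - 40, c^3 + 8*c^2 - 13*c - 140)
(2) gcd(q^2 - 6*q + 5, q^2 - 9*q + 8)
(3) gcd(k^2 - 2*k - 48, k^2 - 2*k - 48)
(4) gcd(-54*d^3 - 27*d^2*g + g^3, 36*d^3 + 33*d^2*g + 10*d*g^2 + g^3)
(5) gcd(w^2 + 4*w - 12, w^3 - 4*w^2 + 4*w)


(1) = c^2 + c - 20
(2) = q - 1
(3) = k^2 - 2*k - 48
(4) = gcd((-6*d + g)*(3*d + g)^2, (3*d + g)^2*(4*d + g)) = 9*d^2 + 6*d*g + g^2
(5) = w - 2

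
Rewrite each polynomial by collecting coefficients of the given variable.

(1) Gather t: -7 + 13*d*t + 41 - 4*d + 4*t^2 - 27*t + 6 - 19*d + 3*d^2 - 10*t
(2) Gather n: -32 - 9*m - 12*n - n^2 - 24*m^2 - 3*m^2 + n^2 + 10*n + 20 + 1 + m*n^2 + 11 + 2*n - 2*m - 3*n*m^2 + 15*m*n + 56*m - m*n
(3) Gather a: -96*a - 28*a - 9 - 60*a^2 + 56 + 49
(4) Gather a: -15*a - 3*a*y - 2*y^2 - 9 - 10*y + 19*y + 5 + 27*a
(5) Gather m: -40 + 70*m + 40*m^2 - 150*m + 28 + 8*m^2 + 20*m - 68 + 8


(1) = 3*d^2 - 23*d + 4*t^2 + t*(13*d - 37) + 40
(2) = -27*m^2 + m*n^2 + 45*m + n*(-3*m^2 + 14*m)
(3) = -60*a^2 - 124*a + 96
(4) = a*(12 - 3*y) - 2*y^2 + 9*y - 4
(5) = 48*m^2 - 60*m - 72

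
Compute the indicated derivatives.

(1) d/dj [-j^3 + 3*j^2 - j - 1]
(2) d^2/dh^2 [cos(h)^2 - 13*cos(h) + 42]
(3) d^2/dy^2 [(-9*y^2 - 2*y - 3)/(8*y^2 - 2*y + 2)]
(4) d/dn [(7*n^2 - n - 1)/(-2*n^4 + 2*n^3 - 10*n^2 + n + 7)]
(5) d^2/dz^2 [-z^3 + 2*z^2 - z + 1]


(1) = -3*j^2 + 6*j - 1
(2) = 13*cos(h) - 2*cos(2*h)
(3) = 2*(-34*y^3 - 18*y^2 + 30*y - 1)/(64*y^6 - 48*y^5 + 60*y^4 - 25*y^3 + 15*y^2 - 3*y + 1)
(4) = (28*n^5 - 20*n^4 - 4*n^3 + 3*n^2 + 78*n - 6)/(4*n^8 - 8*n^7 + 44*n^6 - 44*n^5 + 76*n^4 + 8*n^3 - 139*n^2 + 14*n + 49)
(5) = 4 - 6*z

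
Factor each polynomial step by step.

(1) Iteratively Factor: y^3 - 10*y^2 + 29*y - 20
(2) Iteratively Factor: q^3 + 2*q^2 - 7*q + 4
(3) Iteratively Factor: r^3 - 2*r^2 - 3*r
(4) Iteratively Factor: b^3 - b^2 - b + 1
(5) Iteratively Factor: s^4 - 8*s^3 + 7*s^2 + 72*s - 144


(1) = (y - 4)*(y^2 - 6*y + 5) = (y - 4)*(y - 1)*(y - 5)
(2) = (q + 4)*(q^2 - 2*q + 1) = (q - 1)*(q + 4)*(q - 1)
(3) = (r)*(r^2 - 2*r - 3) = r*(r + 1)*(r - 3)
(4) = (b - 1)*(b^2 - 1) = (b - 1)*(b + 1)*(b - 1)
(5) = (s - 4)*(s^3 - 4*s^2 - 9*s + 36) = (s - 4)^2*(s^2 - 9) = (s - 4)^2*(s - 3)*(s + 3)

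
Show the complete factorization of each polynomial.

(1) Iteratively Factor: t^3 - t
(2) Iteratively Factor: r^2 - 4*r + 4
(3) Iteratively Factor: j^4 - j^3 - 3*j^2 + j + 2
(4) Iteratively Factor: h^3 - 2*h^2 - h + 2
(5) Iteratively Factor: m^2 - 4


(1) = (t - 1)*(t^2 + t) = t*(t - 1)*(t + 1)
(2) = (r - 2)*(r - 2)
(3) = (j - 1)*(j^3 - 3*j - 2) = (j - 2)*(j - 1)*(j^2 + 2*j + 1) = (j - 2)*(j - 1)*(j + 1)*(j + 1)
(4) = (h - 1)*(h^2 - h - 2) = (h - 1)*(h + 1)*(h - 2)
(5) = (m + 2)*(m - 2)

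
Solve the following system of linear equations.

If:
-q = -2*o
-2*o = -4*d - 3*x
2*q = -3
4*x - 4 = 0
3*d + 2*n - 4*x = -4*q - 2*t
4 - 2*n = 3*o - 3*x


Then:
d = -9/8
n = 37/8
o = -3/4
q = -3/2
t = 33/16
x = 1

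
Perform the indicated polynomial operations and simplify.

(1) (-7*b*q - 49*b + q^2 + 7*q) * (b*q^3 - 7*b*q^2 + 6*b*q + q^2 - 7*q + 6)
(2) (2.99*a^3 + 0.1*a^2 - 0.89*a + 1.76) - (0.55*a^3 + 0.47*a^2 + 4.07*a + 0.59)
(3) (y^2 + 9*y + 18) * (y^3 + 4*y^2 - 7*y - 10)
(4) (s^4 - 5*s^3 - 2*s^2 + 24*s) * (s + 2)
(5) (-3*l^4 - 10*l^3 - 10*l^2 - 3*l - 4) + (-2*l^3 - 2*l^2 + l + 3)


(1) = -7*b^2*q^4 + 301*b^2*q^2 - 294*b^2*q + b*q^5 - 50*b*q^3 + 42*b*q^2 + 301*b*q - 294*b + q^4 - 43*q^2 + 42*q
(2) = 2.44*a^3 - 0.37*a^2 - 4.96*a + 1.17
(3) = y^5 + 13*y^4 + 47*y^3 - y^2 - 216*y - 180
(4) = s^5 - 3*s^4 - 12*s^3 + 20*s^2 + 48*s
(5) = -3*l^4 - 12*l^3 - 12*l^2 - 2*l - 1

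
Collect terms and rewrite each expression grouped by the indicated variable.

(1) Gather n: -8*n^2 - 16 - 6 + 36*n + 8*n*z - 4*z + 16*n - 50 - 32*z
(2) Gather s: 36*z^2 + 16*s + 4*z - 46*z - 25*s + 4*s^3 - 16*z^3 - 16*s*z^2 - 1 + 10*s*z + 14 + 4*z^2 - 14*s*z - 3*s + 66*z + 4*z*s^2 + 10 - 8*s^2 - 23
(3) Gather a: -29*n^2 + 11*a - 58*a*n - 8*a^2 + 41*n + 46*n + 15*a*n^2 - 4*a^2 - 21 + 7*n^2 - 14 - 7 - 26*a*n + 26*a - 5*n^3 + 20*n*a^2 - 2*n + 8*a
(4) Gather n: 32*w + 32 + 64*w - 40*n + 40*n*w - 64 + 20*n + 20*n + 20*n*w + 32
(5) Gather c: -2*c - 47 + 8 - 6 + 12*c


(1) = -8*n^2 + n*(8*z + 52) - 36*z - 72
(2) = 4*s^3 + s^2*(4*z - 8) + s*(-16*z^2 - 4*z - 12) - 16*z^3 + 40*z^2 + 24*z
(3) = a^2*(20*n - 12) + a*(15*n^2 - 84*n + 45) - 5*n^3 - 22*n^2 + 85*n - 42
(4) = 60*n*w + 96*w
(5) = 10*c - 45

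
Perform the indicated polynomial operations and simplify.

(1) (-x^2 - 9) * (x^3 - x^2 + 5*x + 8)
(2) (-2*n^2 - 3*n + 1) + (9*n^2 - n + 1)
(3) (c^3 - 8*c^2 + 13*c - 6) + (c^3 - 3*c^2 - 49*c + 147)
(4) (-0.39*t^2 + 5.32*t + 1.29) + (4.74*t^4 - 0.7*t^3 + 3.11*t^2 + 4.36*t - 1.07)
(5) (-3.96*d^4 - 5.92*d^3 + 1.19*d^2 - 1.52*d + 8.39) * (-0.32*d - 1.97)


(1) = -x^5 + x^4 - 14*x^3 + x^2 - 45*x - 72
(2) = 7*n^2 - 4*n + 2
(3) = 2*c^3 - 11*c^2 - 36*c + 141
(4) = 4.74*t^4 - 0.7*t^3 + 2.72*t^2 + 9.68*t + 0.22
(5) = 1.2672*d^5 + 9.6956*d^4 + 11.2816*d^3 - 1.8579*d^2 + 0.3096*d - 16.5283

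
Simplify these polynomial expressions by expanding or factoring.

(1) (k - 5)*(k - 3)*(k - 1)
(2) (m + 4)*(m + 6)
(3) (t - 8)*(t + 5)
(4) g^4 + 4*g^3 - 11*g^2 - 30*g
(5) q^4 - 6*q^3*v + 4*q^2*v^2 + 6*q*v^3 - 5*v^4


(1) = k^3 - 9*k^2 + 23*k - 15
(2) = m^2 + 10*m + 24
(3) = t^2 - 3*t - 40
(4) = g*(g - 3)*(g + 2)*(g + 5)
(5) = (q - 5*v)*(q - v)^2*(q + v)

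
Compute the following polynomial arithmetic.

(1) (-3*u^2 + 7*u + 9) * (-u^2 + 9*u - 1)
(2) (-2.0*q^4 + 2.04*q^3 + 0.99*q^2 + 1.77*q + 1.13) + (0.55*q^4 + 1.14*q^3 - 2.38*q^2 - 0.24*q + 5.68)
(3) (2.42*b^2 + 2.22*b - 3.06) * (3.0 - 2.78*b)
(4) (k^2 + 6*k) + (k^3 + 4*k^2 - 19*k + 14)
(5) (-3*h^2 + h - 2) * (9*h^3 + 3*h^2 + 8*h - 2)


(1) = 3*u^4 - 34*u^3 + 57*u^2 + 74*u - 9
(2) = -1.45*q^4 + 3.18*q^3 - 1.39*q^2 + 1.53*q + 6.81
(3) = -6.7276*b^3 + 1.0884*b^2 + 15.1668*b - 9.18
(4) = k^3 + 5*k^2 - 13*k + 14
(5) = -27*h^5 - 39*h^3 + 8*h^2 - 18*h + 4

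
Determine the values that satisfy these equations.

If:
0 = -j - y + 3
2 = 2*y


Then:
j = 2
y = 1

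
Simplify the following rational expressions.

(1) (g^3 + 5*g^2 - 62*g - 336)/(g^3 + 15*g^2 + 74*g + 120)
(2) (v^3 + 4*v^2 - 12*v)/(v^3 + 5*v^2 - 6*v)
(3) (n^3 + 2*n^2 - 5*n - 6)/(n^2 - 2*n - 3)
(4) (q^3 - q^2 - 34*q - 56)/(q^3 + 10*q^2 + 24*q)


(1) = (g^2 - g - 56)/(g^2 + 9*g + 20)
(2) = (v - 2)/(v - 1)
(3) = (n^2 + n - 6)/(n - 3)
(4) = (q^2 - 5*q - 14)/(q^2 + 6*q)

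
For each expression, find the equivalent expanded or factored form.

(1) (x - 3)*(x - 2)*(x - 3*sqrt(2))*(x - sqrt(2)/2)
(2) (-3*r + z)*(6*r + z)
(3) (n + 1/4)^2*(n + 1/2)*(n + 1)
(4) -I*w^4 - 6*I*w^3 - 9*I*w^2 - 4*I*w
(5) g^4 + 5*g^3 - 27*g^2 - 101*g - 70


(1) = x^4 - 5*x^3 - 7*sqrt(2)*x^3/2 + 9*x^2 + 35*sqrt(2)*x^2/2 - 21*sqrt(2)*x - 15*x + 18
(2) = -18*r^2 + 3*r*z + z^2
(3) = n^4 + 2*n^3 + 21*n^2/16 + 11*n/32 + 1/32
(4) = w*(w + 1)*(w + 4)*(-I*w - I)
(5) = (g - 5)*(g + 1)*(g + 2)*(g + 7)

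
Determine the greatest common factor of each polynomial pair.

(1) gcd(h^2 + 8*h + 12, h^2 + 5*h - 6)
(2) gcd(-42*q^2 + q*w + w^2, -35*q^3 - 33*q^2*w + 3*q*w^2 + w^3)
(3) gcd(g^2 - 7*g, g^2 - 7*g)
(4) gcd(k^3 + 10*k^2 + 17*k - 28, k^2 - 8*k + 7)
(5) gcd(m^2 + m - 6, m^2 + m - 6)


(1) = gcd((h + 2)*(h + 6), (h - 1)*(h + 6)) = h + 6
(2) = 7*q + w
(3) = g^2 - 7*g
(4) = k - 1
(5) = m^2 + m - 6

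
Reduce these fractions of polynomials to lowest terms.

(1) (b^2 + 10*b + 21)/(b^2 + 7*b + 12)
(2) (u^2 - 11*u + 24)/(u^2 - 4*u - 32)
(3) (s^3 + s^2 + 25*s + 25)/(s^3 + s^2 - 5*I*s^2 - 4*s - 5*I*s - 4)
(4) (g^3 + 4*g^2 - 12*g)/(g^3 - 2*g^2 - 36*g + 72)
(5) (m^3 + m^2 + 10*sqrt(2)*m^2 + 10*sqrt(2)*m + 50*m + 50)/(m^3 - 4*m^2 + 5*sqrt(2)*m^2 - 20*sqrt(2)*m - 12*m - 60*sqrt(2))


(1) = (b + 7)/(b + 4)
(2) = (u - 3)/(u + 4)
(3) = (s^2 + 25)/(s^2 - 5*I*s - 4)
(4) = g/(g - 6)
(5) = (m^2 + m*(1 + 5*sqrt(2)) + 5*sqrt(2))/(m^2 - 4*m - 12)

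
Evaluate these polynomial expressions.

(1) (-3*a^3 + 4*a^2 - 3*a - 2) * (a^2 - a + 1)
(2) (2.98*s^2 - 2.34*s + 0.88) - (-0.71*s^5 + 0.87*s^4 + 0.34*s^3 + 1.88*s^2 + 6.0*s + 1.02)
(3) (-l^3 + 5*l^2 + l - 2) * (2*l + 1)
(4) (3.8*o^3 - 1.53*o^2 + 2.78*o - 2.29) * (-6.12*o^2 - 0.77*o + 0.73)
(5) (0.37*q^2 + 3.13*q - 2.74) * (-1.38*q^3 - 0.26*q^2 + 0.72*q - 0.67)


(1) = -3*a^5 + 7*a^4 - 10*a^3 + 5*a^2 - a - 2
(2) = 0.71*s^5 - 0.87*s^4 - 0.34*s^3 + 1.1*s^2 - 8.34*s - 0.14
(3) = -2*l^4 + 9*l^3 + 7*l^2 - 3*l - 2
(4) = -23.256*o^5 + 6.4376*o^4 - 13.0615*o^3 + 10.7573*o^2 + 3.7927*o - 1.6717
(5) = -0.5106*q^5 - 4.4156*q^4 + 3.2338*q^3 + 2.7181*q^2 - 4.0699*q + 1.8358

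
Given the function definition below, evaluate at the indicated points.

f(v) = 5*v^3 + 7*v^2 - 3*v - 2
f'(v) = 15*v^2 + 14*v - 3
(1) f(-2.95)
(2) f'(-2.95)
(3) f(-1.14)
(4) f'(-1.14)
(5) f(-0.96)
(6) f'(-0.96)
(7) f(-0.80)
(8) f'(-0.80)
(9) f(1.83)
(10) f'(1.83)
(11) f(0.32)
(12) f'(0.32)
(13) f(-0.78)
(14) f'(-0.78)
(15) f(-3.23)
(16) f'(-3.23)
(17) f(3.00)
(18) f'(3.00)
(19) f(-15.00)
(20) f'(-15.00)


(1) = -60.59
(2) = 86.24
(3) = 3.11
(4) = 0.53
(5) = 2.91
(6) = -2.62
(7) = 2.32
(8) = -4.60
(9) = 46.59
(10) = 72.85
(11) = -2.08
(12) = 3.02
(13) = 2.23
(14) = -4.79
(15) = -87.77
(16) = 108.27
(17) = 187.00
(18) = 174.00
(19) = -15257.00
(20) = 3162.00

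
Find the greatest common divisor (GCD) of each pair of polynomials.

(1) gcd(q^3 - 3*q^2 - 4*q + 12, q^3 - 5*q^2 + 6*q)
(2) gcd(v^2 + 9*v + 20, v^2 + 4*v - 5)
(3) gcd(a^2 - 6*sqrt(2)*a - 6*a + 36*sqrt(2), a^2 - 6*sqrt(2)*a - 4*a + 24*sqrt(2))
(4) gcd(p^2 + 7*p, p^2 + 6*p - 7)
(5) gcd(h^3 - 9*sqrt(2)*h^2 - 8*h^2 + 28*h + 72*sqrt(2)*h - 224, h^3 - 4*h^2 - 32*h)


(1) = q^2 - 5*q + 6
(2) = v + 5
(3) = a - 6*sqrt(2)
(4) = p + 7
(5) = gcd((h - 8)*(h - 7*sqrt(2))*(h - 2*sqrt(2)), h*(h - 8)*(h + 4)) = h - 8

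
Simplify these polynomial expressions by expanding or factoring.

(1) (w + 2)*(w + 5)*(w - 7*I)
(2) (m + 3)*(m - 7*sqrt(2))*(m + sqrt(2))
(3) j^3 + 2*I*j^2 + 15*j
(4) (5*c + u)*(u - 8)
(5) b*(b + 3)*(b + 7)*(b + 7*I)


(1) = w^3 + 7*w^2 - 7*I*w^2 + 10*w - 49*I*w - 70*I
(2) = m^3 - 6*sqrt(2)*m^2 + 3*m^2 - 18*sqrt(2)*m - 14*m - 42
(3) = j*(j - 3*I)*(j + 5*I)
(4) = 5*c*u - 40*c + u^2 - 8*u
(5) = b^4 + 10*b^3 + 7*I*b^3 + 21*b^2 + 70*I*b^2 + 147*I*b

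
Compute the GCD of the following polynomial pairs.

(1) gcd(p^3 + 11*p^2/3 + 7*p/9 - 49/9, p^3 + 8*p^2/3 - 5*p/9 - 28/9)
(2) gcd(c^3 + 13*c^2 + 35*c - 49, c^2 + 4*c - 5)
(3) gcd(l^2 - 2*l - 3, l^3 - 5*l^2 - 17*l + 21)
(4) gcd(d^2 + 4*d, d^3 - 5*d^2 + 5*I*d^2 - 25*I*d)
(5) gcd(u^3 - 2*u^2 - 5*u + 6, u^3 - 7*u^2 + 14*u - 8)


(1) = gcd((p - 1)*(p + 7/3)^2, (p - 1)*(p + 4/3)*(p + 7/3)) = p^2 + 4*p/3 - 7/3
(2) = gcd((c - 1)*(c + 7)^2, (c - 1)*(c + 5)) = c - 1
(3) = 1
(4) = gcd(d*(d + 4), d*(d - 5)*(d + 5*I)) = d
(5) = gcd((u - 3)*(u - 1)*(u + 2), (u - 4)*(u - 2)*(u - 1)) = u - 1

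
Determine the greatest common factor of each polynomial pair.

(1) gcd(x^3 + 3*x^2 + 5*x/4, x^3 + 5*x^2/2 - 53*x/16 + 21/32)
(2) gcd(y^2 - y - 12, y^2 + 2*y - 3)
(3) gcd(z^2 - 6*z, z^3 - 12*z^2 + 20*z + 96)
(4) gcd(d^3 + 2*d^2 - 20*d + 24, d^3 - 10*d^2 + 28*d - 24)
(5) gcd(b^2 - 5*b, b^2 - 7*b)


(1) = gcd(x*(x + 1/2)*(x + 5/2), (x - 3/4)*(x - 1/4)*(x + 7/2)) = 1
(2) = gcd((y - 4)*(y + 3), (y - 1)*(y + 3)) = y + 3
(3) = gcd(z*(z - 6), (z - 8)*(z - 6)*(z + 2)) = z - 6
(4) = gcd((d - 2)^2*(d + 6), (d - 6)*(d - 2)^2) = d^2 - 4*d + 4
(5) = gcd(b*(b - 5), b*(b - 7)) = b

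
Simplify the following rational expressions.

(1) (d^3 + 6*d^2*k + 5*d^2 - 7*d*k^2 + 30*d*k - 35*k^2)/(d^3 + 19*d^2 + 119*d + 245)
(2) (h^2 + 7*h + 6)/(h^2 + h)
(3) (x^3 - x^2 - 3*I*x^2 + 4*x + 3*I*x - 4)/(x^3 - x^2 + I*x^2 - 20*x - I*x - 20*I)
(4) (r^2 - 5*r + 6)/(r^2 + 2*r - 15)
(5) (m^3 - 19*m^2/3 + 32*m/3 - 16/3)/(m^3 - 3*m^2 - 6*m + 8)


(1) = (d^2 + 6*d*k - 7*k^2)/(d^2 + 14*d + 49)
(2) = (h + 6)/h
(3) = (x^2 + x*(-1 - 4*I) + 4*I)/(x^2 - x - 20)
(4) = (r - 2)/(r + 5)
(5) = (3*m - 4)/(3*m + 6)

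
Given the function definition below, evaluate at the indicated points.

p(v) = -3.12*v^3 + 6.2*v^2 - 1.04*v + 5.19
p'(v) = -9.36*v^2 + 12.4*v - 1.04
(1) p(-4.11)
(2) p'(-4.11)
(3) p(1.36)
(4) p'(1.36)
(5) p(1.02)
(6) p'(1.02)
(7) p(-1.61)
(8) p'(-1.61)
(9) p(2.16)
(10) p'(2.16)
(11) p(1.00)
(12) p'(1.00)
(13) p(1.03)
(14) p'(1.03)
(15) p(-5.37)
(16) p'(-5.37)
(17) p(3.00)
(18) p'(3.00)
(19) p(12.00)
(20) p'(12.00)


(1) = 330.81
(2) = -210.11
(3) = 7.39
(4) = -1.49
(5) = 7.27
(6) = 1.87
(7) = 35.96
(8) = -45.27
(9) = 0.43
(10) = -17.93
(11) = 7.23
(12) = 2.00
(13) = 7.29
(14) = 1.80
(15) = 672.71
(16) = -337.54
(17) = -26.37
(18) = -48.08
(19) = -4505.85
(20) = -1200.08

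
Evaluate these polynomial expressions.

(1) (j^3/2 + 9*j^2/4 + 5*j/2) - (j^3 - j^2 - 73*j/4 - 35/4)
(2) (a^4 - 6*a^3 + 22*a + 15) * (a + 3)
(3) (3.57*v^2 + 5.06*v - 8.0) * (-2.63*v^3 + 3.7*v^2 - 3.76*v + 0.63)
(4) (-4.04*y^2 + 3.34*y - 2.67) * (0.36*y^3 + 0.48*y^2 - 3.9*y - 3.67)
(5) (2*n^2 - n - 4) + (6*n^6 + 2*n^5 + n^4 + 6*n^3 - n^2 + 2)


(1) = -j^3/2 + 13*j^2/4 + 83*j/4 + 35/4
(2) = a^5 - 3*a^4 - 18*a^3 + 22*a^2 + 81*a + 45
(3) = -9.3891*v^5 - 0.0988*v^4 + 26.3388*v^3 - 46.3765*v^2 + 33.2678*v - 5.04
(4) = -1.4544*y^5 - 0.7368*y^4 + 16.398*y^3 + 0.5192*y^2 - 1.8448*y + 9.7989
(5) = 6*n^6 + 2*n^5 + n^4 + 6*n^3 + n^2 - n - 2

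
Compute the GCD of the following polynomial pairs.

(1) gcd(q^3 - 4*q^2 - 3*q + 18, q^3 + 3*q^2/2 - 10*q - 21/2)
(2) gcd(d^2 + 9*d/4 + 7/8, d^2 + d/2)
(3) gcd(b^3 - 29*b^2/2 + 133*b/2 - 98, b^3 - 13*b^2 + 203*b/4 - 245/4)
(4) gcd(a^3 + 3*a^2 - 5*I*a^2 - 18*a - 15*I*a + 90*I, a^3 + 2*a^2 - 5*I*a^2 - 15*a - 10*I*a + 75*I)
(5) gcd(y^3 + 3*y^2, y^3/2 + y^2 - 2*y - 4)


(1) = gcd((q - 3)^2*(q + 2), (q - 3)*(q + 1)*(q + 7/2)) = q - 3
(2) = d + 1/2
(3) = b^2 - 21*b/2 + 49/2
(4) = a^2 + a*(-3 - 5*I) + 15*I
(5) = 1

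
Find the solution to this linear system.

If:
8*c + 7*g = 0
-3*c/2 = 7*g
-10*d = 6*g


Then:
c = 0
d = 0
g = 0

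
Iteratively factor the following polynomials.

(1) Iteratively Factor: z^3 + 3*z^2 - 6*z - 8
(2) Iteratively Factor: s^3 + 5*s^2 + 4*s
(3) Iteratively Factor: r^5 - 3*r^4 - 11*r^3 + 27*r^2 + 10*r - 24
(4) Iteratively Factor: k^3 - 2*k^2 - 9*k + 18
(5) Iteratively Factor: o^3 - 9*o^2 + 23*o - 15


(1) = (z + 4)*(z^2 - z - 2) = (z - 2)*(z + 4)*(z + 1)
(2) = (s + 1)*(s^2 + 4*s) = s*(s + 1)*(s + 4)
(3) = (r - 2)*(r^4 - r^3 - 13*r^2 + r + 12) = (r - 2)*(r - 1)*(r^3 - 13*r - 12) = (r - 2)*(r - 1)*(r + 1)*(r^2 - r - 12) = (r - 2)*(r - 1)*(r + 1)*(r + 3)*(r - 4)
(4) = (k - 3)*(k^2 + k - 6) = (k - 3)*(k + 3)*(k - 2)
(5) = (o - 3)*(o^2 - 6*o + 5) = (o - 5)*(o - 3)*(o - 1)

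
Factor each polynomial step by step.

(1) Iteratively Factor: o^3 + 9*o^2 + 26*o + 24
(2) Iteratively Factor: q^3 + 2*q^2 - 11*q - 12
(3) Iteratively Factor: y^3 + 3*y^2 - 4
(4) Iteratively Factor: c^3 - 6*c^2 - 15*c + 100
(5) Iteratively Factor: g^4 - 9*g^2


(1) = (o + 2)*(o^2 + 7*o + 12) = (o + 2)*(o + 4)*(o + 3)
(2) = (q + 1)*(q^2 + q - 12) = (q - 3)*(q + 1)*(q + 4)
(3) = (y + 2)*(y^2 + y - 2) = (y - 1)*(y + 2)*(y + 2)
(4) = (c - 5)*(c^2 - c - 20) = (c - 5)^2*(c + 4)
(5) = (g + 3)*(g^3 - 3*g^2) = (g - 3)*(g + 3)*(g^2) = g*(g - 3)*(g + 3)*(g)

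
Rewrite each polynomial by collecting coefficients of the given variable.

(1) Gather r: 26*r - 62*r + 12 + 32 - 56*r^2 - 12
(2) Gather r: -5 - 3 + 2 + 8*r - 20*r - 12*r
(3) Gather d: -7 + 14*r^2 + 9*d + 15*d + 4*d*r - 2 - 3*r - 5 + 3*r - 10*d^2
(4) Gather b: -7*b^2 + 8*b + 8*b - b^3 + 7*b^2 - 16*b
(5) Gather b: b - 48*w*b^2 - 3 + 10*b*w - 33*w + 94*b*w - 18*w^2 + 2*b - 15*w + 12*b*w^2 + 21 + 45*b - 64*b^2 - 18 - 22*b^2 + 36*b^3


(1) = -56*r^2 - 36*r + 32
(2) = -24*r - 6
(3) = -10*d^2 + d*(4*r + 24) + 14*r^2 - 14
(4) = -b^3
(5) = 36*b^3 + b^2*(-48*w - 86) + b*(12*w^2 + 104*w + 48) - 18*w^2 - 48*w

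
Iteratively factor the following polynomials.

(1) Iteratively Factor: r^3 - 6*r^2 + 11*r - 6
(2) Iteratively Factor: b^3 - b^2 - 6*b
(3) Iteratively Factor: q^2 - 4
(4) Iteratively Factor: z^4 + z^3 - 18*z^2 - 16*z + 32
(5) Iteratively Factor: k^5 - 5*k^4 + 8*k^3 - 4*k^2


(1) = (r - 3)*(r^2 - 3*r + 2) = (r - 3)*(r - 2)*(r - 1)
(2) = (b + 2)*(b^2 - 3*b) = (b - 3)*(b + 2)*(b)
(3) = (q + 2)*(q - 2)
(4) = (z - 4)*(z^3 + 5*z^2 + 2*z - 8) = (z - 4)*(z + 2)*(z^2 + 3*z - 4) = (z - 4)*(z + 2)*(z + 4)*(z - 1)
(5) = (k)*(k^4 - 5*k^3 + 8*k^2 - 4*k) = k^2*(k^3 - 5*k^2 + 8*k - 4) = k^2*(k - 2)*(k^2 - 3*k + 2) = k^2*(k - 2)^2*(k - 1)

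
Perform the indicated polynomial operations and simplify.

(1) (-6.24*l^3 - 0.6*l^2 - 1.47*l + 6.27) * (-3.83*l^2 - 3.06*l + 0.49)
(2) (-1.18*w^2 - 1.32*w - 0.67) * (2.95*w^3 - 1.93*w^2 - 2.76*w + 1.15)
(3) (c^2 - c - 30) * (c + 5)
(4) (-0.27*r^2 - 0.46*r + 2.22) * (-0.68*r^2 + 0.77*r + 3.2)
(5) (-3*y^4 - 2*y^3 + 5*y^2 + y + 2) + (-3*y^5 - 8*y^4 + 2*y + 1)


(1) = 23.8992*l^5 + 21.3924*l^4 + 4.4085*l^3 - 19.8099*l^2 - 19.9065*l + 3.0723
(2) = -3.481*w^5 - 1.6166*w^4 + 3.8279*w^3 + 3.5793*w^2 + 0.3312*w - 0.7705
(3) = c^3 + 4*c^2 - 35*c - 150
(4) = 0.1836*r^4 + 0.1049*r^3 - 2.7278*r^2 + 0.2374*r + 7.104
(5) = -3*y^5 - 11*y^4 - 2*y^3 + 5*y^2 + 3*y + 3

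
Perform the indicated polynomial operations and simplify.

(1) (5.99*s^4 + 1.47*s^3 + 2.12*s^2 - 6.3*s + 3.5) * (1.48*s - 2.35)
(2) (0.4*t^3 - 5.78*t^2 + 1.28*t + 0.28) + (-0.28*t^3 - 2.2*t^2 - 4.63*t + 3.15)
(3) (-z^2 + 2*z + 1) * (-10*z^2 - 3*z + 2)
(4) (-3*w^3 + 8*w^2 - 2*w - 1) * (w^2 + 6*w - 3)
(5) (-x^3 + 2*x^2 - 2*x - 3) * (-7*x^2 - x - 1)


(1) = 8.8652*s^5 - 11.9009*s^4 - 0.3169*s^3 - 14.306*s^2 + 19.985*s - 8.225
(2) = 0.12*t^3 - 7.98*t^2 - 3.35*t + 3.43
(3) = 10*z^4 - 17*z^3 - 18*z^2 + z + 2
(4) = -3*w^5 - 10*w^4 + 55*w^3 - 37*w^2 + 3
(5) = 7*x^5 - 13*x^4 + 13*x^3 + 21*x^2 + 5*x + 3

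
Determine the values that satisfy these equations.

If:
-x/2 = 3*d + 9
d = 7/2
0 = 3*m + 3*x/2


Then:
d = 7/2
m = 39/2
x = -39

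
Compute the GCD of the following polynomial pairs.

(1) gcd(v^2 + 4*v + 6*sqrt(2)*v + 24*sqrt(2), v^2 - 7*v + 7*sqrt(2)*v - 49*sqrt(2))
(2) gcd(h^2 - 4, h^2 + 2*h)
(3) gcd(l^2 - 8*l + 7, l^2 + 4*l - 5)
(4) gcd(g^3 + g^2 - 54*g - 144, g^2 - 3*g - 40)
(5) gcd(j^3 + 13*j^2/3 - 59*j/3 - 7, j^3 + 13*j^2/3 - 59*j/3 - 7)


(1) = gcd((v + 4)*(v + 6*sqrt(2)), (v - 7)*(v + 7*sqrt(2))) = 1
(2) = gcd((h - 2)*(h + 2), h*(h + 2)) = h + 2
(3) = gcd((l - 7)*(l - 1), (l - 1)*(l + 5)) = l - 1
(4) = gcd((g - 8)*(g + 3)*(g + 6), (g - 8)*(g + 5)) = g - 8
(5) = gcd((j - 3)*(j + 1/3)*(j + 7), (j - 3)*(j + 1/3)*(j + 7)) = j^3 + 13*j^2/3 - 59*j/3 - 7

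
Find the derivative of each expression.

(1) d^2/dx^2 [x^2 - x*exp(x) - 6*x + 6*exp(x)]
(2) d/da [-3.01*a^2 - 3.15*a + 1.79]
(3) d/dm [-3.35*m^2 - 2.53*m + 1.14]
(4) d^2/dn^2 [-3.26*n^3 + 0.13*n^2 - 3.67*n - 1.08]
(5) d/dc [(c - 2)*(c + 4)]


(1) = -x*exp(x) + 4*exp(x) + 2
(2) = -6.02*a - 3.15
(3) = -6.7*m - 2.53
(4) = 0.26 - 19.56*n
(5) = 2*c + 2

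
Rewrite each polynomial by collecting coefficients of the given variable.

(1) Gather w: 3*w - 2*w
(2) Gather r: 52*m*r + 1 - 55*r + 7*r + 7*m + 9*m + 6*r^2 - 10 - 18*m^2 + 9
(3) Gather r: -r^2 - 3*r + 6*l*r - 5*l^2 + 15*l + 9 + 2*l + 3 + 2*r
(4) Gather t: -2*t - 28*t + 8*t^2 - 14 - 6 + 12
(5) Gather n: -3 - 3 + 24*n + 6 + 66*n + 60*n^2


(1) = w
(2) = -18*m^2 + 16*m + 6*r^2 + r*(52*m - 48)
(3) = -5*l^2 + 17*l - r^2 + r*(6*l - 1) + 12
(4) = 8*t^2 - 30*t - 8
(5) = 60*n^2 + 90*n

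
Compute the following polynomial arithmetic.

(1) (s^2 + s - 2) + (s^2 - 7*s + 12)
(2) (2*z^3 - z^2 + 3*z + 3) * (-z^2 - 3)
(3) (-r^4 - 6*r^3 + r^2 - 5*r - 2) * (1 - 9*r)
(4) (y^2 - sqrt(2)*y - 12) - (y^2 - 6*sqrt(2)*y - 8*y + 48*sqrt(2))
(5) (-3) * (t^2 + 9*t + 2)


(1) = 2*s^2 - 6*s + 10
(2) = -2*z^5 + z^4 - 9*z^3 - 9*z - 9
(3) = 9*r^5 + 53*r^4 - 15*r^3 + 46*r^2 + 13*r - 2
(4) = 5*sqrt(2)*y + 8*y - 48*sqrt(2) - 12
(5) = -3*t^2 - 27*t - 6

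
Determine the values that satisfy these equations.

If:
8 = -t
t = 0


Then:
No Solution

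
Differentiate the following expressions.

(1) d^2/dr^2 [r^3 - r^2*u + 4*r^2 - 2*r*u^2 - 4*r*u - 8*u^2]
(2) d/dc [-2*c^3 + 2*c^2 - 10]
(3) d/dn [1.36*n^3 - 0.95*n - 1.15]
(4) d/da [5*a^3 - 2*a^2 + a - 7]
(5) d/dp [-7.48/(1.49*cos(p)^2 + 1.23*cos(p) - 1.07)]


(1) = 6*r - 2*u + 8
(2) = 2*c*(2 - 3*c)
(3) = 4.08*n^2 - 0.95
(4) = 15*a^2 - 4*a + 1
(5) = -(22.2904*cos(p) + 9.2004)*sin(p)/(1.49*cos(p)^2 + 1.23*cos(p) - 1.07)^2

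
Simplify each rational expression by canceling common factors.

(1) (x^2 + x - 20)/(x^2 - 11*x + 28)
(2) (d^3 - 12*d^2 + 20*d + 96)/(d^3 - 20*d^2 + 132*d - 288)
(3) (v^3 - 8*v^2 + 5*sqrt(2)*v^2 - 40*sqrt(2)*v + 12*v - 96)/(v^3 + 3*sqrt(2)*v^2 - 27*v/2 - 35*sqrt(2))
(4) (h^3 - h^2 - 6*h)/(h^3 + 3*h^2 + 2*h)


(1) = (x + 5)/(x - 7)
(2) = (d + 2)/(d - 6)
(3) = (2*v^2 + v*(-16 + 6*sqrt(2)) - 48*sqrt(2))/(2*v^2 + 2*sqrt(2)*v - 35)
(4) = (h - 3)/(h + 1)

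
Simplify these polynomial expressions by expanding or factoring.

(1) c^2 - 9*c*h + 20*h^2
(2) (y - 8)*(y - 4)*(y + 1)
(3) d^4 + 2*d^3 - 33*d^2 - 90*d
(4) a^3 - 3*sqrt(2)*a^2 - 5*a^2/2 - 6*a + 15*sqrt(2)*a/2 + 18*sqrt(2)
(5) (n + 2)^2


(1) = (c - 5*h)*(c - 4*h)
(2) = y^3 - 11*y^2 + 20*y + 32
(3) = d*(d - 6)*(d + 3)*(d + 5)
(4) = (a - 4)*(a + 3/2)*(a - 3*sqrt(2))
(5) = n^2 + 4*n + 4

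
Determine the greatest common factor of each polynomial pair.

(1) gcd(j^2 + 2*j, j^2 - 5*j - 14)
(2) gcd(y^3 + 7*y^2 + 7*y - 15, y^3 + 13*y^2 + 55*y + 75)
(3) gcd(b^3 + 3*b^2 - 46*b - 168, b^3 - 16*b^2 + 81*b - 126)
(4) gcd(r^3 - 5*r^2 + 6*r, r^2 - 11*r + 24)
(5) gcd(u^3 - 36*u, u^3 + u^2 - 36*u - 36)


(1) = j + 2
(2) = y^2 + 8*y + 15
(3) = b - 7
(4) = r - 3
(5) = u^2 - 36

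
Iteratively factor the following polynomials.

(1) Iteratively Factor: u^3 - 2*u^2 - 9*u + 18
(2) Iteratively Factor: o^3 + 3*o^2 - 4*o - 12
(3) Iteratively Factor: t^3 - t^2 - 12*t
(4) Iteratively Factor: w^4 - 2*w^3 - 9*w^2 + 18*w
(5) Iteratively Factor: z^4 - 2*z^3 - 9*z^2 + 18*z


(1) = (u - 3)*(u^2 + u - 6) = (u - 3)*(u + 3)*(u - 2)
(2) = (o + 3)*(o^2 - 4) = (o - 2)*(o + 3)*(o + 2)
(3) = (t)*(t^2 - t - 12) = t*(t + 3)*(t - 4)
(4) = (w - 2)*(w^3 - 9*w) = w*(w - 2)*(w^2 - 9) = w*(w - 3)*(w - 2)*(w + 3)
(5) = (z - 2)*(z^3 - 9*z) = (z - 3)*(z - 2)*(z^2 + 3*z) = z*(z - 3)*(z - 2)*(z + 3)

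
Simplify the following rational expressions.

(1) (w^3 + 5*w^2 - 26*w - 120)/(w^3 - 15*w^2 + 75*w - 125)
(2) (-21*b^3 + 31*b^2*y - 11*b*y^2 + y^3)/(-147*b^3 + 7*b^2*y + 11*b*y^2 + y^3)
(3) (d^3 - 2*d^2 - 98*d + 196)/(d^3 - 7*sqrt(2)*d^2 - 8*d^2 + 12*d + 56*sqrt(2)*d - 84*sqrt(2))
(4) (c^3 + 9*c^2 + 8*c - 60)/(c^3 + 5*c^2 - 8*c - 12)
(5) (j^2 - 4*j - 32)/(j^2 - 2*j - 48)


(1) = (w^2 + 10*w + 24)/(w^2 - 10*w + 25)
(2) = (7*b^2 - 8*b*y + y^2)/(49*b^2 + 14*b*y + y^2)
(3) = (d + 7*sqrt(2))/(d - 6)
(4) = (c + 5)/(c + 1)
(5) = (j + 4)/(j + 6)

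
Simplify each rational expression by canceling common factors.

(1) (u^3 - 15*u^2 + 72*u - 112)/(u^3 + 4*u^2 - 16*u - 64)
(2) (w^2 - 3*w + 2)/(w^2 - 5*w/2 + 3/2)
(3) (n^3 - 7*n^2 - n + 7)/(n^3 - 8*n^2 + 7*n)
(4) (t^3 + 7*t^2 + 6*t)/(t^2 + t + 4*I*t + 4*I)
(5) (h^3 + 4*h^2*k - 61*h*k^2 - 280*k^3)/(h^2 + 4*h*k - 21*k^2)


(1) = (u^2 - 11*u + 28)/(u^2 + 8*u + 16)
(2) = (2*w - 4)/(2*w - 3)
(3) = (n + 1)/n
(4) = (t^2 + 6*t)/(t + 4*I)
(5) = (h^2 - 3*h*k - 40*k^2)/(h - 3*k)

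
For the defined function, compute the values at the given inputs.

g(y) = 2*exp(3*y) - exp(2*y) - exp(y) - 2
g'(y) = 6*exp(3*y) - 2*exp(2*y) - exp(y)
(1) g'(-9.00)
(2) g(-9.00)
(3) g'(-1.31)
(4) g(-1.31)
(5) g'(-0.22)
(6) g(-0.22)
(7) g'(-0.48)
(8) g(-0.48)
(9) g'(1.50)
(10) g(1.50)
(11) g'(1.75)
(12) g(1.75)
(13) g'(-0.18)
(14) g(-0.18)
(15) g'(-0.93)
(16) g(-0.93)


(1) = -0.00
(2) = -2.00
(3) = -0.30
(4) = -2.30
(5) = 1.01
(6) = -2.41
(7) = 0.04
(8) = -2.53
(9) = 495.45
(10) = 153.47
(11) = 1071.41
(12) = 340.26
(13) = 1.27
(14) = -2.37
(15) = -0.34
(16) = -2.43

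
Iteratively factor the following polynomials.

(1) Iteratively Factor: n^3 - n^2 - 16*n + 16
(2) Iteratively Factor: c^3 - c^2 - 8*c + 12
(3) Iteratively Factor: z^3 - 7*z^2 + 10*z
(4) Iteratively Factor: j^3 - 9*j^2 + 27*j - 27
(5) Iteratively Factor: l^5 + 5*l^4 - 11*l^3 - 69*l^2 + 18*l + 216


(1) = (n + 4)*(n^2 - 5*n + 4) = (n - 4)*(n + 4)*(n - 1)
(2) = (c - 2)*(c^2 + c - 6) = (c - 2)^2*(c + 3)
(3) = (z - 5)*(z^2 - 2*z) = (z - 5)*(z - 2)*(z)
(4) = (j - 3)*(j^2 - 6*j + 9) = (j - 3)^2*(j - 3)
(5) = (l - 2)*(l^4 + 7*l^3 + 3*l^2 - 63*l - 108) = (l - 2)*(l + 4)*(l^3 + 3*l^2 - 9*l - 27) = (l - 2)*(l + 3)*(l + 4)*(l^2 - 9) = (l - 2)*(l + 3)^2*(l + 4)*(l - 3)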